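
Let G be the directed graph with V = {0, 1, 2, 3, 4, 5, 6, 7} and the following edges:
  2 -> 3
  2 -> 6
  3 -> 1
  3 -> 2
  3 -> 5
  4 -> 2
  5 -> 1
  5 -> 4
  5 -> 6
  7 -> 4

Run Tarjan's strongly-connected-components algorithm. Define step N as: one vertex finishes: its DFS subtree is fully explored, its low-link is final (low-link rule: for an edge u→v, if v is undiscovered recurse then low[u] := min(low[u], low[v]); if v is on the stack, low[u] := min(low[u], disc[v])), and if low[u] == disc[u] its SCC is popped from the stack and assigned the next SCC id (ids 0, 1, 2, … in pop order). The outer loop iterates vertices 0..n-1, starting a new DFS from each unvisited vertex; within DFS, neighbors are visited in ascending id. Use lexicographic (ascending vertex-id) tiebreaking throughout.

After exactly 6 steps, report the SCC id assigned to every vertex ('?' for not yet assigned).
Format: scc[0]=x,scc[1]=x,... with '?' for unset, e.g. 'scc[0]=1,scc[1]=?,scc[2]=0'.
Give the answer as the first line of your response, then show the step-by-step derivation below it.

scc[0]=0,scc[1]=1,scc[2]=?,scc[3]=?,scc[4]=?,scc[5]=?,scc[6]=2,scc[7]=?

step 1: low=(low[0]=0,low[1]=?,low[2]=?,low[3]=?,low[4]=?,low[5]=?,low[6]=?,low[7]=?); scc=(scc[0]=0,scc[1]=?,scc[2]=?,scc[3]=?,scc[4]=?,scc[5]=?,scc[6]=?,scc[7]=?)
step 2: low=(low[0]=0,low[1]=1,low[2]=?,low[3]=?,low[4]=?,low[5]=?,low[6]=?,low[7]=?); scc=(scc[0]=0,scc[1]=1,scc[2]=?,scc[3]=?,scc[4]=?,scc[5]=?,scc[6]=?,scc[7]=?)
step 3: low=(low[0]=0,low[1]=1,low[2]=2,low[3]=2,low[4]=2,low[5]=4,low[6]=?,low[7]=?); scc=(scc[0]=0,scc[1]=1,scc[2]=?,scc[3]=?,scc[4]=?,scc[5]=?,scc[6]=?,scc[7]=?)
step 4: low=(low[0]=0,low[1]=1,low[2]=2,low[3]=2,low[4]=2,low[5]=2,low[6]=6,low[7]=?); scc=(scc[0]=0,scc[1]=1,scc[2]=?,scc[3]=?,scc[4]=?,scc[5]=?,scc[6]=2,scc[7]=?)
step 5: low=(low[0]=0,low[1]=1,low[2]=2,low[3]=2,low[4]=2,low[5]=2,low[6]=6,low[7]=?); scc=(scc[0]=0,scc[1]=1,scc[2]=?,scc[3]=?,scc[4]=?,scc[5]=?,scc[6]=2,scc[7]=?)
step 6: low=(low[0]=0,low[1]=1,low[2]=2,low[3]=2,low[4]=2,low[5]=2,low[6]=6,low[7]=?); scc=(scc[0]=0,scc[1]=1,scc[2]=?,scc[3]=?,scc[4]=?,scc[5]=?,scc[6]=2,scc[7]=?)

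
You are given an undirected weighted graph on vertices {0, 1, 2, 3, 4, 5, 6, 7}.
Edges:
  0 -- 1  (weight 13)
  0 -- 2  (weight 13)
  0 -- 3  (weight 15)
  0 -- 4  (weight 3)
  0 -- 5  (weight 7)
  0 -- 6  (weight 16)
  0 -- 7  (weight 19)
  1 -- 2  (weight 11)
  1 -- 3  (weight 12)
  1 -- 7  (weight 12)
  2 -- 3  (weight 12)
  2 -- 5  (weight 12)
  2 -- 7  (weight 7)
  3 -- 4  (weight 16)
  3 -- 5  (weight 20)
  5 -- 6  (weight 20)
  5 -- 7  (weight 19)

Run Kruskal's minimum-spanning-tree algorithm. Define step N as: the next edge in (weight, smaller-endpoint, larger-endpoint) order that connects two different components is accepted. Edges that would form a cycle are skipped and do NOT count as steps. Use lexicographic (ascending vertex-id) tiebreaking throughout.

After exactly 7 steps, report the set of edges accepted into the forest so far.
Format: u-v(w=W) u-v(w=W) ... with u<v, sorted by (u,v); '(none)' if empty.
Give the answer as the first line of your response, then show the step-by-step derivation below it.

0-4(w=3) 0-5(w=7) 0-6(w=16) 1-2(w=11) 1-3(w=12) 2-5(w=12) 2-7(w=7)

step 1: add edge 0-4 (w=3); MST = {0-4(w=3)}
step 2: add edge 0-5 (w=7); MST = {0-4(w=3) 0-5(w=7)}
step 3: add edge 2-7 (w=7); MST = {0-4(w=3) 0-5(w=7) 2-7(w=7)}
step 4: add edge 1-2 (w=11); MST = {0-4(w=3) 0-5(w=7) 1-2(w=11) 2-7(w=7)}
step 5: add edge 1-3 (w=12); MST = {0-4(w=3) 0-5(w=7) 1-2(w=11) 1-3(w=12) 2-7(w=7)}
step 6: add edge 2-5 (w=12); MST = {0-4(w=3) 0-5(w=7) 1-2(w=11) 1-3(w=12) 2-5(w=12) 2-7(w=7)}
step 7: add edge 0-6 (w=16); MST = {0-4(w=3) 0-5(w=7) 0-6(w=16) 1-2(w=11) 1-3(w=12) 2-5(w=12) 2-7(w=7)}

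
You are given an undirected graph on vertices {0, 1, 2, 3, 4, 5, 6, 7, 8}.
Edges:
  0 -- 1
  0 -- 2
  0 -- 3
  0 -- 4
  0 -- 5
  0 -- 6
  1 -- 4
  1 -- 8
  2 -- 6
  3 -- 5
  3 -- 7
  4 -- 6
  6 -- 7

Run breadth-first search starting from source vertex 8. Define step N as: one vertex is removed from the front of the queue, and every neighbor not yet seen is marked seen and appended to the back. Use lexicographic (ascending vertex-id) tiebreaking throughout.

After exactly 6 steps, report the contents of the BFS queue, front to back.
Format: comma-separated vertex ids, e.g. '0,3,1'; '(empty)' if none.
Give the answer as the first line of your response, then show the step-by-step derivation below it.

5,6,7

step 1: dequeue 8; queue=[1]; order=8
step 2: dequeue 1; queue=[0,4]; order=8,1
step 3: dequeue 0; queue=[4,2,3,5,6]; order=8,1,0
step 4: dequeue 4; queue=[2,3,5,6]; order=8,1,0,4
step 5: dequeue 2; queue=[3,5,6]; order=8,1,0,4,2
step 6: dequeue 3; queue=[5,6,7]; order=8,1,0,4,2,3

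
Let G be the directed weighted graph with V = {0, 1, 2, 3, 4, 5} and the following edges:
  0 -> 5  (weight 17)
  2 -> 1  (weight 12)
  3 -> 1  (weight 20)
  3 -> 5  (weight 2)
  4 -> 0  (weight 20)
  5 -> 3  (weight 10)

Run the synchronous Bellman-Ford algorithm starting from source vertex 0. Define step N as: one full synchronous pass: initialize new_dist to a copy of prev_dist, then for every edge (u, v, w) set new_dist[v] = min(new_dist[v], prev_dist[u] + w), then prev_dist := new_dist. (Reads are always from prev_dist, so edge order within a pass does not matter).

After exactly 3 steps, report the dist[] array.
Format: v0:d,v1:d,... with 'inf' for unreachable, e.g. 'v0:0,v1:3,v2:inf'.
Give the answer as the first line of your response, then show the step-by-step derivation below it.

v0:0,v1:47,v2:inf,v3:27,v4:inf,v5:17

step 1: dist = v0:0,v1:inf,v2:inf,v3:inf,v4:inf,v5:17
step 2: dist = v0:0,v1:inf,v2:inf,v3:27,v4:inf,v5:17
step 3: dist = v0:0,v1:47,v2:inf,v3:27,v4:inf,v5:17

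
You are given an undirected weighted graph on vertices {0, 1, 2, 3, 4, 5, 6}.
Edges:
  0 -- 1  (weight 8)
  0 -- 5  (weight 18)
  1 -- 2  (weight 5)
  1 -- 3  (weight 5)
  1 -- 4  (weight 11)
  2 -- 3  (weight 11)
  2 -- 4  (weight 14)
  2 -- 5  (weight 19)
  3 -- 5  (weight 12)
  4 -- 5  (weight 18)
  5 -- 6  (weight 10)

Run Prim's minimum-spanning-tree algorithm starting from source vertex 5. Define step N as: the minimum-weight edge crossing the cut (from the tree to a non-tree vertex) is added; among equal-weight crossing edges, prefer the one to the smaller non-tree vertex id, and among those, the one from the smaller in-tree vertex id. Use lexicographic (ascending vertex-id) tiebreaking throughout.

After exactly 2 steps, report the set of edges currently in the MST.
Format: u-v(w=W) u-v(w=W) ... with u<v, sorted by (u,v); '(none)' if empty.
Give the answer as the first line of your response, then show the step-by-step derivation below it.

3-5(w=12) 5-6(w=10)

step 1: add edge 5-6 (w=10); MST = {5-6(w=10)}
step 2: add edge 3-5 (w=12); MST = {3-5(w=12) 5-6(w=10)}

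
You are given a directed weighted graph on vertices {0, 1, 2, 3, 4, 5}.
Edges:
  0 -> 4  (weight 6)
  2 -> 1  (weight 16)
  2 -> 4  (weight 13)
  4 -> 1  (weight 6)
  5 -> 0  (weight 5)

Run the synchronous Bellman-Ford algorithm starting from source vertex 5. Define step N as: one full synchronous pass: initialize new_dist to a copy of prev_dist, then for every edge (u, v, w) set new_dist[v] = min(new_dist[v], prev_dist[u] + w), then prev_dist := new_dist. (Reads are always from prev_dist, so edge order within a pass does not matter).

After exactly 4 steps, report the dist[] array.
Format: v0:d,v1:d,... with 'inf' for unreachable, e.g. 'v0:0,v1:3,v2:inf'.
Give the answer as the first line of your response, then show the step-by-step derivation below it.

v0:5,v1:17,v2:inf,v3:inf,v4:11,v5:0

step 1: dist = v0:5,v1:inf,v2:inf,v3:inf,v4:inf,v5:0
step 2: dist = v0:5,v1:inf,v2:inf,v3:inf,v4:11,v5:0
step 3: dist = v0:5,v1:17,v2:inf,v3:inf,v4:11,v5:0
step 4: dist = v0:5,v1:17,v2:inf,v3:inf,v4:11,v5:0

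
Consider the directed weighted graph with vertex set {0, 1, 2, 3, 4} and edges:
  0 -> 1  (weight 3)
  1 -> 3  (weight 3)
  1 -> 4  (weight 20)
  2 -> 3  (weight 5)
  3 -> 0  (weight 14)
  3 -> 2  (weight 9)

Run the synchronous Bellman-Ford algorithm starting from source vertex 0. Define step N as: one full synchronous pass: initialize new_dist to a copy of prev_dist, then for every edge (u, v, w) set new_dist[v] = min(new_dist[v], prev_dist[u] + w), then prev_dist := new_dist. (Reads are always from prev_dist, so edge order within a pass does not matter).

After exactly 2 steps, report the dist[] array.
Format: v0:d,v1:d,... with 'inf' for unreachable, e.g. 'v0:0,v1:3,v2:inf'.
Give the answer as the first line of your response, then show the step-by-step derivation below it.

v0:0,v1:3,v2:inf,v3:6,v4:23

step 1: dist = v0:0,v1:3,v2:inf,v3:inf,v4:inf
step 2: dist = v0:0,v1:3,v2:inf,v3:6,v4:23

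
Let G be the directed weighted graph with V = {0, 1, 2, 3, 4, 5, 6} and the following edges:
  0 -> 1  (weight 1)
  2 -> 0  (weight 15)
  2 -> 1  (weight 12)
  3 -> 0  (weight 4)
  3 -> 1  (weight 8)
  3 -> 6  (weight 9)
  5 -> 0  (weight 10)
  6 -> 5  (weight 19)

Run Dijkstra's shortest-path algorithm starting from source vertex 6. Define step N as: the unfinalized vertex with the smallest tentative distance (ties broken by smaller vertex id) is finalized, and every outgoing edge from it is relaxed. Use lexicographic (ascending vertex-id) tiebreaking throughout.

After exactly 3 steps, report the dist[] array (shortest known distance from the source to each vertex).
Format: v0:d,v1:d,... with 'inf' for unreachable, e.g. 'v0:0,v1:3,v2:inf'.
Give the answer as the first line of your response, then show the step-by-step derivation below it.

v0:29,v1:30,v2:inf,v3:inf,v4:inf,v5:19,v6:0

step 1: dist = v0:inf,v1:inf,v2:inf,v3:inf,v4:inf,v5:19,v6:0
step 2: dist = v0:29,v1:inf,v2:inf,v3:inf,v4:inf,v5:19,v6:0
step 3: dist = v0:29,v1:30,v2:inf,v3:inf,v4:inf,v5:19,v6:0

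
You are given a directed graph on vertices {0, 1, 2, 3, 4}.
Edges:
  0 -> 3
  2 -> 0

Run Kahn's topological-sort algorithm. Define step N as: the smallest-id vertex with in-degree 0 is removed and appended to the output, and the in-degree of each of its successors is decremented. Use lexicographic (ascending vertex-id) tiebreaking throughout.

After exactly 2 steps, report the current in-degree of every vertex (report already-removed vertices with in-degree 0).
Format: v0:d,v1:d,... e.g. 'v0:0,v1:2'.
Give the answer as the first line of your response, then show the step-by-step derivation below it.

v0:0,v1:0,v2:0,v3:1,v4:0

step 1: output 1; order=[1]; indeg=(1,0,0,1,0)
step 2: output 2; order=[1,2]; indeg=(0,0,0,1,0)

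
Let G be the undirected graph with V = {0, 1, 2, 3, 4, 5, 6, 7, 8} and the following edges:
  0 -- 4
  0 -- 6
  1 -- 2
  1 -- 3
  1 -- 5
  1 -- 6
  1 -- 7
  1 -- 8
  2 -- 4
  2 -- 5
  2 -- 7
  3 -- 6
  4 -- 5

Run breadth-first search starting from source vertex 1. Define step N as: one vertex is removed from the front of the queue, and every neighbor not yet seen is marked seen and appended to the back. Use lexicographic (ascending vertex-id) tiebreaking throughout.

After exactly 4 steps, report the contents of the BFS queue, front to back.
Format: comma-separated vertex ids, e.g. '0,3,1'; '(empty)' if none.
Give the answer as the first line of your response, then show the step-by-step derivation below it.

6,7,8,4

step 1: dequeue 1; queue=[2,3,5,6,7,8]; order=1
step 2: dequeue 2; queue=[3,5,6,7,8,4]; order=1,2
step 3: dequeue 3; queue=[5,6,7,8,4]; order=1,2,3
step 4: dequeue 5; queue=[6,7,8,4]; order=1,2,3,5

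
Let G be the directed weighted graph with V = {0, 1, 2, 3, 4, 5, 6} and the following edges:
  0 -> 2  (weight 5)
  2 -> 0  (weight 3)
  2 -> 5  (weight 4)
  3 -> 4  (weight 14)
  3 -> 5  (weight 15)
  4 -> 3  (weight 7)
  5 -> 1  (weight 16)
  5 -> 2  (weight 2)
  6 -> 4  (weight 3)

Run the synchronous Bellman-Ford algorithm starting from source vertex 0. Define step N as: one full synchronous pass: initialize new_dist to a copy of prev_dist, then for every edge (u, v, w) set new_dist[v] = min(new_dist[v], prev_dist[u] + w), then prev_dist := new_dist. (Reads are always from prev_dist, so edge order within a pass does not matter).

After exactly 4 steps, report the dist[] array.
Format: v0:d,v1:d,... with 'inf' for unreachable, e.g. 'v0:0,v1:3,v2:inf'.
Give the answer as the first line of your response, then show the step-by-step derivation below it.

v0:0,v1:25,v2:5,v3:inf,v4:inf,v5:9,v6:inf

step 1: dist = v0:0,v1:inf,v2:5,v3:inf,v4:inf,v5:inf,v6:inf
step 2: dist = v0:0,v1:inf,v2:5,v3:inf,v4:inf,v5:9,v6:inf
step 3: dist = v0:0,v1:25,v2:5,v3:inf,v4:inf,v5:9,v6:inf
step 4: dist = v0:0,v1:25,v2:5,v3:inf,v4:inf,v5:9,v6:inf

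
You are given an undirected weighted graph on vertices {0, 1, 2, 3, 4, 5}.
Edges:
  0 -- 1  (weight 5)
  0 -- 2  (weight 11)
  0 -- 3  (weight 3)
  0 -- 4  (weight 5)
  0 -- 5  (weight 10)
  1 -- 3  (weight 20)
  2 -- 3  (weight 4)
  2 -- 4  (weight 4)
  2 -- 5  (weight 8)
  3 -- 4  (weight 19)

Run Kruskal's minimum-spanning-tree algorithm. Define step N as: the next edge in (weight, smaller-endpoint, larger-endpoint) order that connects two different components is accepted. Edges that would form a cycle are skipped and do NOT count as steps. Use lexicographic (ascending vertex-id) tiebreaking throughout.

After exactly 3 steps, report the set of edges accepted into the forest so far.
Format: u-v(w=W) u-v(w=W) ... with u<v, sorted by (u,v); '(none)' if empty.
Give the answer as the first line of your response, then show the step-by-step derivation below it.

0-3(w=3) 2-3(w=4) 2-4(w=4)

step 1: add edge 0-3 (w=3); MST = {0-3(w=3)}
step 2: add edge 2-3 (w=4); MST = {0-3(w=3) 2-3(w=4)}
step 3: add edge 2-4 (w=4); MST = {0-3(w=3) 2-3(w=4) 2-4(w=4)}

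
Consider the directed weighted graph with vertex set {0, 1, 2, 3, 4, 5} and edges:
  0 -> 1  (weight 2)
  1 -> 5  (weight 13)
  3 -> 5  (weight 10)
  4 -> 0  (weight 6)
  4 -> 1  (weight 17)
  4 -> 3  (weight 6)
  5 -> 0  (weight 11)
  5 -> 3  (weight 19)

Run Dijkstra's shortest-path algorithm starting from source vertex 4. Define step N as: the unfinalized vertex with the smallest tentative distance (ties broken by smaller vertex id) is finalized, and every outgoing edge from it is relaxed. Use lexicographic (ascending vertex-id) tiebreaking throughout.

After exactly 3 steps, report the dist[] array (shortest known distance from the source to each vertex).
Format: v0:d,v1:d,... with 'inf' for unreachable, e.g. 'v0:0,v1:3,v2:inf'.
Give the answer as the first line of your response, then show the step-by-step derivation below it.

v0:6,v1:8,v2:inf,v3:6,v4:0,v5:16

step 1: dist = v0:6,v1:17,v2:inf,v3:6,v4:0,v5:inf
step 2: dist = v0:6,v1:8,v2:inf,v3:6,v4:0,v5:inf
step 3: dist = v0:6,v1:8,v2:inf,v3:6,v4:0,v5:16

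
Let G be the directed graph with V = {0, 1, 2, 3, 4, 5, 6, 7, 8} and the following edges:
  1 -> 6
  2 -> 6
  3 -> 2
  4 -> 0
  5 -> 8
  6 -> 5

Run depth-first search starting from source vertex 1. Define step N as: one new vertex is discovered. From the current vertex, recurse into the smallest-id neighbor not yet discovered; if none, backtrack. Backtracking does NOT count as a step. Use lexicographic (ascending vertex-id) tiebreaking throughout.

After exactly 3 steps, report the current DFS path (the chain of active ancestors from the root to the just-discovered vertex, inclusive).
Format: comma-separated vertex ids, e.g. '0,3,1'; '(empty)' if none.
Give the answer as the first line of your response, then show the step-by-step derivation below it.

1,6,5

step 1: discover 1; path=1; order=1
step 2: discover 6; path=1>6; order=1,6
step 3: discover 5; path=1>6>5; order=1,6,5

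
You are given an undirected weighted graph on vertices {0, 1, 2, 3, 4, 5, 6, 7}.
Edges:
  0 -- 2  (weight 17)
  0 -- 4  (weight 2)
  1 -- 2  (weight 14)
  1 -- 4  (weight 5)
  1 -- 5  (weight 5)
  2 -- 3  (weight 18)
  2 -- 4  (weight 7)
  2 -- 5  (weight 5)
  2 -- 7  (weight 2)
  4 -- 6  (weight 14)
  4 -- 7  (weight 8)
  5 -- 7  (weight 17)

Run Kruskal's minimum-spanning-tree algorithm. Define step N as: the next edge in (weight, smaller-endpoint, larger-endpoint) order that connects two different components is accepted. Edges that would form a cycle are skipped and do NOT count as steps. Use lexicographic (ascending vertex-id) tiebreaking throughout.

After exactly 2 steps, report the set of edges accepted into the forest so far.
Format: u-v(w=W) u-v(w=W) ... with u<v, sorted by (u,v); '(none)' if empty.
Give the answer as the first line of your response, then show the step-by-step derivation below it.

0-4(w=2) 2-7(w=2)

step 1: add edge 0-4 (w=2); MST = {0-4(w=2)}
step 2: add edge 2-7 (w=2); MST = {0-4(w=2) 2-7(w=2)}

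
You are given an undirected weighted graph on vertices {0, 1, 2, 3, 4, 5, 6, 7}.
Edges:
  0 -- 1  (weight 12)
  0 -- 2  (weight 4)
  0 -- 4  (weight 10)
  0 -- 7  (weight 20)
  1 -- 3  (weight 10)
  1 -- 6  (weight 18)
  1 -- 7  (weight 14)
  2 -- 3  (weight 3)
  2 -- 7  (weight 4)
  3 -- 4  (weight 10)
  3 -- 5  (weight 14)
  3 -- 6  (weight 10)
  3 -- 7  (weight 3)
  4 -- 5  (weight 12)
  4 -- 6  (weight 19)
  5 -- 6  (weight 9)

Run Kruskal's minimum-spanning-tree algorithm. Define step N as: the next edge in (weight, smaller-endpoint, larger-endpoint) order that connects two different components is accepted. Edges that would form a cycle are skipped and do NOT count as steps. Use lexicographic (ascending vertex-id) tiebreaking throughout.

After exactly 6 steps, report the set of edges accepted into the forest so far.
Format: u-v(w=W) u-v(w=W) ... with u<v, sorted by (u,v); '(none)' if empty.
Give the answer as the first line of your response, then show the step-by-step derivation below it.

0-2(w=4) 0-4(w=10) 1-3(w=10) 2-3(w=3) 3-7(w=3) 5-6(w=9)

step 1: add edge 2-3 (w=3); MST = {2-3(w=3)}
step 2: add edge 3-7 (w=3); MST = {2-3(w=3) 3-7(w=3)}
step 3: add edge 0-2 (w=4); MST = {0-2(w=4) 2-3(w=3) 3-7(w=3)}
step 4: add edge 5-6 (w=9); MST = {0-2(w=4) 2-3(w=3) 3-7(w=3) 5-6(w=9)}
step 5: add edge 0-4 (w=10); MST = {0-2(w=4) 0-4(w=10) 2-3(w=3) 3-7(w=3) 5-6(w=9)}
step 6: add edge 1-3 (w=10); MST = {0-2(w=4) 0-4(w=10) 1-3(w=10) 2-3(w=3) 3-7(w=3) 5-6(w=9)}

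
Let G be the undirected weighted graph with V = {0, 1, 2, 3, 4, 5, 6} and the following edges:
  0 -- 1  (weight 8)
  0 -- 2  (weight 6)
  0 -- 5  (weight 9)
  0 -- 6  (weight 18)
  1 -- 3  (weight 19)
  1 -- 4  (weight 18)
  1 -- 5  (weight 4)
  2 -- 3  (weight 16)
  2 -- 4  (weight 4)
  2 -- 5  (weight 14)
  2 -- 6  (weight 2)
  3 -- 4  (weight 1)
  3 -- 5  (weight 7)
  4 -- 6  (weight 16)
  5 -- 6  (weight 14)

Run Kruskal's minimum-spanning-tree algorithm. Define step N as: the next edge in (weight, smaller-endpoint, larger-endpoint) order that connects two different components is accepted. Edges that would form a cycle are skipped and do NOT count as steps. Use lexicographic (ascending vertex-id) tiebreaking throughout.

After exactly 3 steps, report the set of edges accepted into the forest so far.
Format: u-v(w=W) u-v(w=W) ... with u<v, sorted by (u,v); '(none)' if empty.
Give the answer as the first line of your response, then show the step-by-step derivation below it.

1-5(w=4) 2-6(w=2) 3-4(w=1)

step 1: add edge 3-4 (w=1); MST = {3-4(w=1)}
step 2: add edge 2-6 (w=2); MST = {2-6(w=2) 3-4(w=1)}
step 3: add edge 1-5 (w=4); MST = {1-5(w=4) 2-6(w=2) 3-4(w=1)}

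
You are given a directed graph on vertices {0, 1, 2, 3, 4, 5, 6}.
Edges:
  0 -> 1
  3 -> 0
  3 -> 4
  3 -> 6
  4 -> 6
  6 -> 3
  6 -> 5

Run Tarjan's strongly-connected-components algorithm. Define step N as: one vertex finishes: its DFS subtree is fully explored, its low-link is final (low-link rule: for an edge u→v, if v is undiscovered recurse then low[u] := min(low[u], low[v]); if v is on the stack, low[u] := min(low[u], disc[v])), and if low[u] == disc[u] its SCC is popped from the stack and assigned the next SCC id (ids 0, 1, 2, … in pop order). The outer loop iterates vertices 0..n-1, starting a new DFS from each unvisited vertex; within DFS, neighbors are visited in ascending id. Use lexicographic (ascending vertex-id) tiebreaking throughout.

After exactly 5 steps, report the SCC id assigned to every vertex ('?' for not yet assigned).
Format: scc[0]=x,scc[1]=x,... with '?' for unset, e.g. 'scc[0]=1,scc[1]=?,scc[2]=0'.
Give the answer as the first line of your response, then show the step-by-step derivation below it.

scc[0]=1,scc[1]=0,scc[2]=2,scc[3]=?,scc[4]=?,scc[5]=3,scc[6]=?

step 1: low=(low[0]=0,low[1]=1,low[2]=?,low[3]=?,low[4]=?,low[5]=?,low[6]=?); scc=(scc[0]=?,scc[1]=0,scc[2]=?,scc[3]=?,scc[4]=?,scc[5]=?,scc[6]=?)
step 2: low=(low[0]=0,low[1]=1,low[2]=?,low[3]=?,low[4]=?,low[5]=?,low[6]=?); scc=(scc[0]=1,scc[1]=0,scc[2]=?,scc[3]=?,scc[4]=?,scc[5]=?,scc[6]=?)
step 3: low=(low[0]=0,low[1]=1,low[2]=2,low[3]=?,low[4]=?,low[5]=?,low[6]=?); scc=(scc[0]=1,scc[1]=0,scc[2]=2,scc[3]=?,scc[4]=?,scc[5]=?,scc[6]=?)
step 4: low=(low[0]=0,low[1]=1,low[2]=2,low[3]=3,low[4]=4,low[5]=6,low[6]=3); scc=(scc[0]=1,scc[1]=0,scc[2]=2,scc[3]=?,scc[4]=?,scc[5]=3,scc[6]=?)
step 5: low=(low[0]=0,low[1]=1,low[2]=2,low[3]=3,low[4]=4,low[5]=6,low[6]=3); scc=(scc[0]=1,scc[1]=0,scc[2]=2,scc[3]=?,scc[4]=?,scc[5]=3,scc[6]=?)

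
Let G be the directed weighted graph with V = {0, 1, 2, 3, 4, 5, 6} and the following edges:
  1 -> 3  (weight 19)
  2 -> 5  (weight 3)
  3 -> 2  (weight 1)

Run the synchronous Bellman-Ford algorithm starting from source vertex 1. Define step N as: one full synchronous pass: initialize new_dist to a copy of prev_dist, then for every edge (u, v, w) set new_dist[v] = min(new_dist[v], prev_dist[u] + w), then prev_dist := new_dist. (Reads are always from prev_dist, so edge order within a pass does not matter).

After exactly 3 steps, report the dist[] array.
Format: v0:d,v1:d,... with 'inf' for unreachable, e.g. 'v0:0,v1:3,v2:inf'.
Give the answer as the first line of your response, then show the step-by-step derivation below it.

v0:inf,v1:0,v2:20,v3:19,v4:inf,v5:23,v6:inf

step 1: dist = v0:inf,v1:0,v2:inf,v3:19,v4:inf,v5:inf,v6:inf
step 2: dist = v0:inf,v1:0,v2:20,v3:19,v4:inf,v5:inf,v6:inf
step 3: dist = v0:inf,v1:0,v2:20,v3:19,v4:inf,v5:23,v6:inf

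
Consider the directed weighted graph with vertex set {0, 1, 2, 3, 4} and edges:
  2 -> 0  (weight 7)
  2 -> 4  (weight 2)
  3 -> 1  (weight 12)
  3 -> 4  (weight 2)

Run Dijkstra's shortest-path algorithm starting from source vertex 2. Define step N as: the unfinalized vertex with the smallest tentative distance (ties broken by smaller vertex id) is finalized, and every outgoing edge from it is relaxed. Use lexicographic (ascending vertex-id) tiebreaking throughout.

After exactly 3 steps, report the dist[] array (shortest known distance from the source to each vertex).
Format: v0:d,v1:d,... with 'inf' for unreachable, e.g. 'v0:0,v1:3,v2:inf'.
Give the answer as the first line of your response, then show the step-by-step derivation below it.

v0:7,v1:inf,v2:0,v3:inf,v4:2

step 1: dist = v0:7,v1:inf,v2:0,v3:inf,v4:2
step 2: dist = v0:7,v1:inf,v2:0,v3:inf,v4:2
step 3: dist = v0:7,v1:inf,v2:0,v3:inf,v4:2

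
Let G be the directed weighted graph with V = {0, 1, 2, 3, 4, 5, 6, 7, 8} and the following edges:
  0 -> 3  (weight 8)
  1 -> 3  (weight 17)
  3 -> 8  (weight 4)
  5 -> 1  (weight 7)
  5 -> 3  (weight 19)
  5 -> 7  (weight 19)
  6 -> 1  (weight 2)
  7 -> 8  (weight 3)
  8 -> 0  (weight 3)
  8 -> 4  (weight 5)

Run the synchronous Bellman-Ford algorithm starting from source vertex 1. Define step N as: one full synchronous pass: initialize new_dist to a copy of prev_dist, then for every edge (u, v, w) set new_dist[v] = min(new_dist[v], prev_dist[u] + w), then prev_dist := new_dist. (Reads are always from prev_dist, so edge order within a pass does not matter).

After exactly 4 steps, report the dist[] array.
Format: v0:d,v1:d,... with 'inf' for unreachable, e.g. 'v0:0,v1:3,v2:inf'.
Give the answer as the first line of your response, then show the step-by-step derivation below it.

v0:24,v1:0,v2:inf,v3:17,v4:26,v5:inf,v6:inf,v7:inf,v8:21

step 1: dist = v0:inf,v1:0,v2:inf,v3:17,v4:inf,v5:inf,v6:inf,v7:inf,v8:inf
step 2: dist = v0:inf,v1:0,v2:inf,v3:17,v4:inf,v5:inf,v6:inf,v7:inf,v8:21
step 3: dist = v0:24,v1:0,v2:inf,v3:17,v4:26,v5:inf,v6:inf,v7:inf,v8:21
step 4: dist = v0:24,v1:0,v2:inf,v3:17,v4:26,v5:inf,v6:inf,v7:inf,v8:21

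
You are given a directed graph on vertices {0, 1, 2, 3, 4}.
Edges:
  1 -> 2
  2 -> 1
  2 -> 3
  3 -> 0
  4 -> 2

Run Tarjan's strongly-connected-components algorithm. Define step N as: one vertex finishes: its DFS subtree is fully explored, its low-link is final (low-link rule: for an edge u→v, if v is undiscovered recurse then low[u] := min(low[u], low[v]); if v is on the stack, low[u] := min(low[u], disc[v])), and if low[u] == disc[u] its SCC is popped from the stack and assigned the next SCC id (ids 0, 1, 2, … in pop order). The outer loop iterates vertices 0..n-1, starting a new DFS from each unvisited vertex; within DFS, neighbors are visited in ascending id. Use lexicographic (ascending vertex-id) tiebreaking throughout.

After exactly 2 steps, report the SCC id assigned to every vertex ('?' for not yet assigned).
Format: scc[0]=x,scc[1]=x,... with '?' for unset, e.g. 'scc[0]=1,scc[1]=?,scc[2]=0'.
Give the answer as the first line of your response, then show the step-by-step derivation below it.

scc[0]=0,scc[1]=?,scc[2]=?,scc[3]=1,scc[4]=?

step 1: low=(low[0]=0,low[1]=?,low[2]=?,low[3]=?,low[4]=?); scc=(scc[0]=0,scc[1]=?,scc[2]=?,scc[3]=?,scc[4]=?)
step 2: low=(low[0]=0,low[1]=1,low[2]=1,low[3]=3,low[4]=?); scc=(scc[0]=0,scc[1]=?,scc[2]=?,scc[3]=1,scc[4]=?)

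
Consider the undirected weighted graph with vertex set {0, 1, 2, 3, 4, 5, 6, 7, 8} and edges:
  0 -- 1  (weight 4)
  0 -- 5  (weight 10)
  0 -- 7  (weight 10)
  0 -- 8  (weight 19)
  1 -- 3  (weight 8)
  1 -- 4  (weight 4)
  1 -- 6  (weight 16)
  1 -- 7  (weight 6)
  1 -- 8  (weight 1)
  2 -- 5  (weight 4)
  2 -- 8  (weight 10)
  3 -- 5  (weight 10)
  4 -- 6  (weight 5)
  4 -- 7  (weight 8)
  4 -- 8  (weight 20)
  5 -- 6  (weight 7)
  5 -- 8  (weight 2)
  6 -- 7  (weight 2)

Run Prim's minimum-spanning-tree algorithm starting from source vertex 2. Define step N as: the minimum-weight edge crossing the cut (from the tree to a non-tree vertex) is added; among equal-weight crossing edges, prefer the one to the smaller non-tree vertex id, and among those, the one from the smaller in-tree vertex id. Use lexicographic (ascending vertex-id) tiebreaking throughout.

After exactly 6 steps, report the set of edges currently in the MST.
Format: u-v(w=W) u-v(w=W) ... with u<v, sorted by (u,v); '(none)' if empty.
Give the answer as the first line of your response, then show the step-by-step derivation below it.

0-1(w=4) 1-4(w=4) 1-8(w=1) 2-5(w=4) 4-6(w=5) 5-8(w=2)

step 1: add edge 2-5 (w=4); MST = {2-5(w=4)}
step 2: add edge 5-8 (w=2); MST = {2-5(w=4) 5-8(w=2)}
step 3: add edge 1-8 (w=1); MST = {1-8(w=1) 2-5(w=4) 5-8(w=2)}
step 4: add edge 0-1 (w=4); MST = {0-1(w=4) 1-8(w=1) 2-5(w=4) 5-8(w=2)}
step 5: add edge 1-4 (w=4); MST = {0-1(w=4) 1-4(w=4) 1-8(w=1) 2-5(w=4) 5-8(w=2)}
step 6: add edge 4-6 (w=5); MST = {0-1(w=4) 1-4(w=4) 1-8(w=1) 2-5(w=4) 4-6(w=5) 5-8(w=2)}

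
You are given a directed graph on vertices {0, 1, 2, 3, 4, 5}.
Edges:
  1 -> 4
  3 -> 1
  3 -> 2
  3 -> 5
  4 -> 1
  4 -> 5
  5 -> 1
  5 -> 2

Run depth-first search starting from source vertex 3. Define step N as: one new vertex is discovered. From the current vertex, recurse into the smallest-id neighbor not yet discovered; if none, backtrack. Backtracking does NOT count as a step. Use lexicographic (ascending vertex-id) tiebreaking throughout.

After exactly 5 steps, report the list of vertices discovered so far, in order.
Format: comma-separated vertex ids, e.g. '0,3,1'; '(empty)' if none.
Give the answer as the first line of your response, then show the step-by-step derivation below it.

3,1,4,5,2

step 1: discover 3; path=3; order=3
step 2: discover 1; path=3>1; order=3,1
step 3: discover 4; path=3>1>4; order=3,1,4
step 4: discover 5; path=3>1>4>5; order=3,1,4,5
step 5: discover 2; path=3>1>4>5>2; order=3,1,4,5,2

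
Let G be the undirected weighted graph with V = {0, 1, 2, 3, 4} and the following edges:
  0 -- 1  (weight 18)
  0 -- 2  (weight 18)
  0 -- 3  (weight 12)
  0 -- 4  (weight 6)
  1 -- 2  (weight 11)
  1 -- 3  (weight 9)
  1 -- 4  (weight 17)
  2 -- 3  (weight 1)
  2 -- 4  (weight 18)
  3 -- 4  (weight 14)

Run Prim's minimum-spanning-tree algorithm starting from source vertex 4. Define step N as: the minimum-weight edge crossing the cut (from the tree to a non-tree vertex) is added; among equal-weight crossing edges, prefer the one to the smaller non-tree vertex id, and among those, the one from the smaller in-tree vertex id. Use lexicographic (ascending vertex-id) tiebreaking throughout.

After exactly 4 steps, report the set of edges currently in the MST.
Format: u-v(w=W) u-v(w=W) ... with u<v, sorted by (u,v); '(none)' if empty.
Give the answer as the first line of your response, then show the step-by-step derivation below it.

0-3(w=12) 0-4(w=6) 1-3(w=9) 2-3(w=1)

step 1: add edge 0-4 (w=6); MST = {0-4(w=6)}
step 2: add edge 0-3 (w=12); MST = {0-3(w=12) 0-4(w=6)}
step 3: add edge 2-3 (w=1); MST = {0-3(w=12) 0-4(w=6) 2-3(w=1)}
step 4: add edge 1-3 (w=9); MST = {0-3(w=12) 0-4(w=6) 1-3(w=9) 2-3(w=1)}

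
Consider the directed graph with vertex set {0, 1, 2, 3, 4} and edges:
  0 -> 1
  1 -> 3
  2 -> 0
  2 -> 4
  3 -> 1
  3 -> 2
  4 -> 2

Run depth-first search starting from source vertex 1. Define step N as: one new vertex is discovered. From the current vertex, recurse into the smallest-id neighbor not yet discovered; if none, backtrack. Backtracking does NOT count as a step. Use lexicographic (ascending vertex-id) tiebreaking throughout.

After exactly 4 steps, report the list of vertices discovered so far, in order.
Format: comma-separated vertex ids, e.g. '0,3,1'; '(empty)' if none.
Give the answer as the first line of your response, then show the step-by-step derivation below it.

1,3,2,0

step 1: discover 1; path=1; order=1
step 2: discover 3; path=1>3; order=1,3
step 3: discover 2; path=1>3>2; order=1,3,2
step 4: discover 0; path=1>3>2>0; order=1,3,2,0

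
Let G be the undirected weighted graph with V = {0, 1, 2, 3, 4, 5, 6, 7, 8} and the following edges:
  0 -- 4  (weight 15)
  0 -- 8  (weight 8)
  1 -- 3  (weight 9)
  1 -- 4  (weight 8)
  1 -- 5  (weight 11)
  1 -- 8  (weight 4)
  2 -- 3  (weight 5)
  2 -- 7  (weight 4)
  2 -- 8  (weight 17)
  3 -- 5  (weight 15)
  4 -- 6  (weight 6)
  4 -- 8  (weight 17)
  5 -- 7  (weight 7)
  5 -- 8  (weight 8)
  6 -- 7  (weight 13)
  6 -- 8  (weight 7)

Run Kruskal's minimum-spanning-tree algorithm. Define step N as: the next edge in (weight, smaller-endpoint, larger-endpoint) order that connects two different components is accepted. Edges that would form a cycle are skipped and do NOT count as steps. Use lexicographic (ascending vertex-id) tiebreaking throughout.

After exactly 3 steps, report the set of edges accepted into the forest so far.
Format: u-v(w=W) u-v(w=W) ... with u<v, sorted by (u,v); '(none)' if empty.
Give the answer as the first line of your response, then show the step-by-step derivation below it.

1-8(w=4) 2-3(w=5) 2-7(w=4)

step 1: add edge 1-8 (w=4); MST = {1-8(w=4)}
step 2: add edge 2-7 (w=4); MST = {1-8(w=4) 2-7(w=4)}
step 3: add edge 2-3 (w=5); MST = {1-8(w=4) 2-3(w=5) 2-7(w=4)}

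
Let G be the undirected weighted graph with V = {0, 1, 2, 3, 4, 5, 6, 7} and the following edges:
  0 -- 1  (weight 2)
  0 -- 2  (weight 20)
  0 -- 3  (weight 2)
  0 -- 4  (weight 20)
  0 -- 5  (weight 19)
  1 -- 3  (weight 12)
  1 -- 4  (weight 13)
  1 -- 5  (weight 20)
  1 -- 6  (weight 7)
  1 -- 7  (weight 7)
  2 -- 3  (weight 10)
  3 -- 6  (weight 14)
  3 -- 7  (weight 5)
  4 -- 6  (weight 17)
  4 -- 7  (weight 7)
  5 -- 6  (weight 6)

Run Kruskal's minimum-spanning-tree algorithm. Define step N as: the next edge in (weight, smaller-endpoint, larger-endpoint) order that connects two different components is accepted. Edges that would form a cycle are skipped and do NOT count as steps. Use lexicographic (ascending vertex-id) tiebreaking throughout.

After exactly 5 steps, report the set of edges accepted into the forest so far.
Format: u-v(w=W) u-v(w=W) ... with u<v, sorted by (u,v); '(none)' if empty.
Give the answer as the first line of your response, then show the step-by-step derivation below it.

0-1(w=2) 0-3(w=2) 1-6(w=7) 3-7(w=5) 5-6(w=6)

step 1: add edge 0-1 (w=2); MST = {0-1(w=2)}
step 2: add edge 0-3 (w=2); MST = {0-1(w=2) 0-3(w=2)}
step 3: add edge 3-7 (w=5); MST = {0-1(w=2) 0-3(w=2) 3-7(w=5)}
step 4: add edge 5-6 (w=6); MST = {0-1(w=2) 0-3(w=2) 3-7(w=5) 5-6(w=6)}
step 5: add edge 1-6 (w=7); MST = {0-1(w=2) 0-3(w=2) 1-6(w=7) 3-7(w=5) 5-6(w=6)}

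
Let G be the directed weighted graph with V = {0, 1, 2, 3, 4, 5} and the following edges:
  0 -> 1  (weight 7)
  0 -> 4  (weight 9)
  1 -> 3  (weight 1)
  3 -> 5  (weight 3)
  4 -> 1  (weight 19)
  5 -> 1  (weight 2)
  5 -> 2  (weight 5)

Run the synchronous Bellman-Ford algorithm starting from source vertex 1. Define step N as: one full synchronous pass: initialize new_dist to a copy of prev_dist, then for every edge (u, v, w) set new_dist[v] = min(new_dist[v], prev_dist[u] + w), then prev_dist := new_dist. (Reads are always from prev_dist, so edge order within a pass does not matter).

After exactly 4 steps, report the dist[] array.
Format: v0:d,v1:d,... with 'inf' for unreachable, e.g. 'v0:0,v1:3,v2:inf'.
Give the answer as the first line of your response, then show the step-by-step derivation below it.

v0:inf,v1:0,v2:9,v3:1,v4:inf,v5:4

step 1: dist = v0:inf,v1:0,v2:inf,v3:1,v4:inf,v5:inf
step 2: dist = v0:inf,v1:0,v2:inf,v3:1,v4:inf,v5:4
step 3: dist = v0:inf,v1:0,v2:9,v3:1,v4:inf,v5:4
step 4: dist = v0:inf,v1:0,v2:9,v3:1,v4:inf,v5:4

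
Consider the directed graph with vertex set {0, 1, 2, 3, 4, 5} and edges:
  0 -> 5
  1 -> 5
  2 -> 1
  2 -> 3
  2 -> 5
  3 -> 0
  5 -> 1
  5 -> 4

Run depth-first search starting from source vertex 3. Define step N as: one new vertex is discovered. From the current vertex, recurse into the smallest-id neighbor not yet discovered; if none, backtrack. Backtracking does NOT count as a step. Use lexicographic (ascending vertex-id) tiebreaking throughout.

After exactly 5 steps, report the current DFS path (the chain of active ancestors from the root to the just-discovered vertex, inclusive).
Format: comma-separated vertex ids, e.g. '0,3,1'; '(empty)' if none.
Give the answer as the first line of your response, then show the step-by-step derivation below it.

3,0,5,4

step 1: discover 3; path=3; order=3
step 2: discover 0; path=3>0; order=3,0
step 3: discover 5; path=3>0>5; order=3,0,5
step 4: discover 1; path=3>0>5>1; order=3,0,5,1
step 5: discover 4; path=3>0>5>4; order=3,0,5,1,4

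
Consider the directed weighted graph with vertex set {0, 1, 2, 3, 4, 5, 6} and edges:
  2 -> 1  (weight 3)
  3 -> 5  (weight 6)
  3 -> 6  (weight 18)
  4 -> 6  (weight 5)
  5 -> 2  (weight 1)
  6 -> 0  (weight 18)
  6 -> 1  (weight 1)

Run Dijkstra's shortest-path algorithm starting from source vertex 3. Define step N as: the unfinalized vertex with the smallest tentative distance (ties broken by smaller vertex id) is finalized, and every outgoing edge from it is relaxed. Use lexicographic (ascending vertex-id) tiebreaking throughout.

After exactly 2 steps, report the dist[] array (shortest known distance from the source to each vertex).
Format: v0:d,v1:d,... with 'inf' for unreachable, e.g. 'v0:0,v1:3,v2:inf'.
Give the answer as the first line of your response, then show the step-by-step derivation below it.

v0:inf,v1:inf,v2:7,v3:0,v4:inf,v5:6,v6:18

step 1: dist = v0:inf,v1:inf,v2:inf,v3:0,v4:inf,v5:6,v6:18
step 2: dist = v0:inf,v1:inf,v2:7,v3:0,v4:inf,v5:6,v6:18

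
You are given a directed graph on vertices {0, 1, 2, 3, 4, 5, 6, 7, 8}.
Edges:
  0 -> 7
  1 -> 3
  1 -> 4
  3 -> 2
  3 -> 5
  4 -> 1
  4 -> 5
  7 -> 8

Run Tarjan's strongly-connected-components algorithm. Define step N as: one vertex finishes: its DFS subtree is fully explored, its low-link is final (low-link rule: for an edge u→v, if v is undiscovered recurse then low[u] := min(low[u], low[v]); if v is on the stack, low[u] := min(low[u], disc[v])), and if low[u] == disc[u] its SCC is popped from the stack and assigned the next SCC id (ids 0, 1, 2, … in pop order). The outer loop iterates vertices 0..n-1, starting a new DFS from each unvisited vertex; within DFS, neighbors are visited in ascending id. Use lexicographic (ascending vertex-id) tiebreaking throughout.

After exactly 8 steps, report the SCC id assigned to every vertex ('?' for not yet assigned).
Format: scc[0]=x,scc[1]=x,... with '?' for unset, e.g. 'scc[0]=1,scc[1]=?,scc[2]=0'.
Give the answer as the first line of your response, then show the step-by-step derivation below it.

scc[0]=2,scc[1]=6,scc[2]=3,scc[3]=5,scc[4]=6,scc[5]=4,scc[6]=?,scc[7]=1,scc[8]=0

step 1: low=(low[0]=0,low[1]=?,low[2]=?,low[3]=?,low[4]=?,low[5]=?,low[6]=?,low[7]=1,low[8]=2); scc=(scc[0]=?,scc[1]=?,scc[2]=?,scc[3]=?,scc[4]=?,scc[5]=?,scc[6]=?,scc[7]=?,scc[8]=0)
step 2: low=(low[0]=0,low[1]=?,low[2]=?,low[3]=?,low[4]=?,low[5]=?,low[6]=?,low[7]=1,low[8]=2); scc=(scc[0]=?,scc[1]=?,scc[2]=?,scc[3]=?,scc[4]=?,scc[5]=?,scc[6]=?,scc[7]=1,scc[8]=0)
step 3: low=(low[0]=0,low[1]=?,low[2]=?,low[3]=?,low[4]=?,low[5]=?,low[6]=?,low[7]=1,low[8]=2); scc=(scc[0]=2,scc[1]=?,scc[2]=?,scc[3]=?,scc[4]=?,scc[5]=?,scc[6]=?,scc[7]=1,scc[8]=0)
step 4: low=(low[0]=0,low[1]=3,low[2]=5,low[3]=4,low[4]=?,low[5]=?,low[6]=?,low[7]=1,low[8]=2); scc=(scc[0]=2,scc[1]=?,scc[2]=3,scc[3]=?,scc[4]=?,scc[5]=?,scc[6]=?,scc[7]=1,scc[8]=0)
step 5: low=(low[0]=0,low[1]=3,low[2]=5,low[3]=4,low[4]=?,low[5]=6,low[6]=?,low[7]=1,low[8]=2); scc=(scc[0]=2,scc[1]=?,scc[2]=3,scc[3]=?,scc[4]=?,scc[5]=4,scc[6]=?,scc[7]=1,scc[8]=0)
step 6: low=(low[0]=0,low[1]=3,low[2]=5,low[3]=4,low[4]=?,low[5]=6,low[6]=?,low[7]=1,low[8]=2); scc=(scc[0]=2,scc[1]=?,scc[2]=3,scc[3]=5,scc[4]=?,scc[5]=4,scc[6]=?,scc[7]=1,scc[8]=0)
step 7: low=(low[0]=0,low[1]=3,low[2]=5,low[3]=4,low[4]=3,low[5]=6,low[6]=?,low[7]=1,low[8]=2); scc=(scc[0]=2,scc[1]=?,scc[2]=3,scc[3]=5,scc[4]=?,scc[5]=4,scc[6]=?,scc[7]=1,scc[8]=0)
step 8: low=(low[0]=0,low[1]=3,low[2]=5,low[3]=4,low[4]=3,low[5]=6,low[6]=?,low[7]=1,low[8]=2); scc=(scc[0]=2,scc[1]=6,scc[2]=3,scc[3]=5,scc[4]=6,scc[5]=4,scc[6]=?,scc[7]=1,scc[8]=0)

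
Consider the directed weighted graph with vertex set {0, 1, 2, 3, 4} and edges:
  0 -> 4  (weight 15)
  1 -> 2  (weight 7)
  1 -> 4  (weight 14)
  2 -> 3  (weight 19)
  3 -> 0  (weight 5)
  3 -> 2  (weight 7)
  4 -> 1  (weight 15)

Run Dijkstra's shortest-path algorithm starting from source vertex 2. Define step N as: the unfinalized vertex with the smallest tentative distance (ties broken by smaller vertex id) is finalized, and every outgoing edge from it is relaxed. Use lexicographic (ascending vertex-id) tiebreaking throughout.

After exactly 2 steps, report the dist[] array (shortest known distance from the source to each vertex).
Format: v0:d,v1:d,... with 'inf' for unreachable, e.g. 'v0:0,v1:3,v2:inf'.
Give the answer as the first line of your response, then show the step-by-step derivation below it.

v0:24,v1:inf,v2:0,v3:19,v4:inf

step 1: dist = v0:inf,v1:inf,v2:0,v3:19,v4:inf
step 2: dist = v0:24,v1:inf,v2:0,v3:19,v4:inf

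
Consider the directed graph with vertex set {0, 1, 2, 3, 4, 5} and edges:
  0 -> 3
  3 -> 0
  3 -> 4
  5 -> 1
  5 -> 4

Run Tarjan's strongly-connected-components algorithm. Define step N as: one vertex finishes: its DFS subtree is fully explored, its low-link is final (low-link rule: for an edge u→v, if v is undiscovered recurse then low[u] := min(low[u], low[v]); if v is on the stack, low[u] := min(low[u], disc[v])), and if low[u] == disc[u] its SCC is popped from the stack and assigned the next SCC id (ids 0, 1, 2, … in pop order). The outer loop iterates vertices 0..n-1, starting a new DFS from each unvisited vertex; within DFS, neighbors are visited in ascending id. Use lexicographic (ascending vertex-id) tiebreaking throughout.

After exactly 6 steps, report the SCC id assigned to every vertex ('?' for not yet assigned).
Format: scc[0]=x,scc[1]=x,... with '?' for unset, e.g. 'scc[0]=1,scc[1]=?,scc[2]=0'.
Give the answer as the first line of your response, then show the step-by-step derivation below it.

scc[0]=1,scc[1]=2,scc[2]=3,scc[3]=1,scc[4]=0,scc[5]=4

step 1: low=(low[0]=0,low[1]=?,low[2]=?,low[3]=0,low[4]=2,low[5]=?); scc=(scc[0]=?,scc[1]=?,scc[2]=?,scc[3]=?,scc[4]=0,scc[5]=?)
step 2: low=(low[0]=0,low[1]=?,low[2]=?,low[3]=0,low[4]=2,low[5]=?); scc=(scc[0]=?,scc[1]=?,scc[2]=?,scc[3]=?,scc[4]=0,scc[5]=?)
step 3: low=(low[0]=0,low[1]=?,low[2]=?,low[3]=0,low[4]=2,low[5]=?); scc=(scc[0]=1,scc[1]=?,scc[2]=?,scc[3]=1,scc[4]=0,scc[5]=?)
step 4: low=(low[0]=0,low[1]=3,low[2]=?,low[3]=0,low[4]=2,low[5]=?); scc=(scc[0]=1,scc[1]=2,scc[2]=?,scc[3]=1,scc[4]=0,scc[5]=?)
step 5: low=(low[0]=0,low[1]=3,low[2]=4,low[3]=0,low[4]=2,low[5]=?); scc=(scc[0]=1,scc[1]=2,scc[2]=3,scc[3]=1,scc[4]=0,scc[5]=?)
step 6: low=(low[0]=0,low[1]=3,low[2]=4,low[3]=0,low[4]=2,low[5]=5); scc=(scc[0]=1,scc[1]=2,scc[2]=3,scc[3]=1,scc[4]=0,scc[5]=4)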